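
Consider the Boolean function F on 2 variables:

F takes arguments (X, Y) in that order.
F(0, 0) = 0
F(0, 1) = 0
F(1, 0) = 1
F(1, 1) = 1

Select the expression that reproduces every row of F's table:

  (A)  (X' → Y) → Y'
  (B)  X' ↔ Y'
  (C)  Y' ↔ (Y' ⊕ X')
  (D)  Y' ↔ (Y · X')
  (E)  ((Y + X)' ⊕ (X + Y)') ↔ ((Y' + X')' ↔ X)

(A) disagrees with F on (0,0) (formula → 1, table → 0); rule it out.
(B) disagrees with F on (0,0) (formula → 1, table → 0); rule it out.
(D) disagrees with F on (1,0) (formula → 0, table → 1); rule it out.
(E) disagrees with F on (1,1) (formula → 0, table → 1); rule it out.
Only (C) survives; checking it on all 4 rows confirms it matches F.

C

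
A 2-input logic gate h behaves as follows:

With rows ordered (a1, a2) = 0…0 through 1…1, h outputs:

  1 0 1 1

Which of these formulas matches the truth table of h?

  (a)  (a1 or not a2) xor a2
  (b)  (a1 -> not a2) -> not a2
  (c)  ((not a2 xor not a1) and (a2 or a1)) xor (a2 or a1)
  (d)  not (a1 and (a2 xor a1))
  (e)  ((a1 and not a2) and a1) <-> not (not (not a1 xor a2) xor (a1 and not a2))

b

(a): at (0,1) it gives 1, but h = 0 — eliminated.
(c): at (0,0) it gives 0, but h = 1 — eliminated.
(d): at (0,1) it gives 1, but h = 0 — eliminated.
(e): at (0,0) it gives 0, but h = 1 — eliminated.
(b) is the remaining candidate, and it agrees with h on all 4 inputs.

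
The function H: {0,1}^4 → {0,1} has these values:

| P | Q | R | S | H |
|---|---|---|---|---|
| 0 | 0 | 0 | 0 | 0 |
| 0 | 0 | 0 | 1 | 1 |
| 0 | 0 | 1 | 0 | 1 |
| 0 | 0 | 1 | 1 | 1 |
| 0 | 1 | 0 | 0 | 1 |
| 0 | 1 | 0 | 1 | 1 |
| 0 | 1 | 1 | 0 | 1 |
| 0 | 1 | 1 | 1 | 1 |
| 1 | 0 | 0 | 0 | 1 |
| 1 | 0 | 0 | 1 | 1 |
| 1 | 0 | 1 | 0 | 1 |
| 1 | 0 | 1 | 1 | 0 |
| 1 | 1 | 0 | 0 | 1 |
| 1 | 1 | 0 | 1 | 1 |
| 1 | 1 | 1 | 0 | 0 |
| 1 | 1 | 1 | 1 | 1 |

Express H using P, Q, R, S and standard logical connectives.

H(P, Q, R, S) = not (((((not P and not Q) and not R) and not S) or (((P and not Q) and R) and S)) or (((P and Q) and R) and not S))

H is 0 on only 3 rows — (0,0,0,0), (1,0,1,1), (1,1,1,0). Writing each as a minterm (¬P·¬Q·¬R·¬S, P·¬Q·R·S, P·Q·R·¬S) and OR-ing them characterizes exactly where H=0, so H is the negation of that disjunction.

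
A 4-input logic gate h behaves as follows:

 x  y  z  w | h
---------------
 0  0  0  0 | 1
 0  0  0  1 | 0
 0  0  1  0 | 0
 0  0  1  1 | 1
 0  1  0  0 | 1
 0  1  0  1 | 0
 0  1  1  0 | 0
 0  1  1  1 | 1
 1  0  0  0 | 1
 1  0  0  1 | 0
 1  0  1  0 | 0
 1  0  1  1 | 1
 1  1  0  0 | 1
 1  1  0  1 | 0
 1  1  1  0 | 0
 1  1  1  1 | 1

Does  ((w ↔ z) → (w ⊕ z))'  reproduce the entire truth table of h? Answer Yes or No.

Yes

Evaluate ((w ↔ z) → (w ⊕ z))' on each row and compare to h:
  x=0, y=0, z=0, w=0: formula gives 1, h = 1 ✓
  x=0, y=0, z=0, w=1: formula gives 0, h = 0 ✓
  x=0, y=0, z=1, w=0: formula gives 0, h = 0 ✓
  x=0, y=0, z=1, w=1: formula gives 1, h = 1 ✓
  …and likewise for the remaining 12 rows.
Every row agrees, so the formula is equivalent.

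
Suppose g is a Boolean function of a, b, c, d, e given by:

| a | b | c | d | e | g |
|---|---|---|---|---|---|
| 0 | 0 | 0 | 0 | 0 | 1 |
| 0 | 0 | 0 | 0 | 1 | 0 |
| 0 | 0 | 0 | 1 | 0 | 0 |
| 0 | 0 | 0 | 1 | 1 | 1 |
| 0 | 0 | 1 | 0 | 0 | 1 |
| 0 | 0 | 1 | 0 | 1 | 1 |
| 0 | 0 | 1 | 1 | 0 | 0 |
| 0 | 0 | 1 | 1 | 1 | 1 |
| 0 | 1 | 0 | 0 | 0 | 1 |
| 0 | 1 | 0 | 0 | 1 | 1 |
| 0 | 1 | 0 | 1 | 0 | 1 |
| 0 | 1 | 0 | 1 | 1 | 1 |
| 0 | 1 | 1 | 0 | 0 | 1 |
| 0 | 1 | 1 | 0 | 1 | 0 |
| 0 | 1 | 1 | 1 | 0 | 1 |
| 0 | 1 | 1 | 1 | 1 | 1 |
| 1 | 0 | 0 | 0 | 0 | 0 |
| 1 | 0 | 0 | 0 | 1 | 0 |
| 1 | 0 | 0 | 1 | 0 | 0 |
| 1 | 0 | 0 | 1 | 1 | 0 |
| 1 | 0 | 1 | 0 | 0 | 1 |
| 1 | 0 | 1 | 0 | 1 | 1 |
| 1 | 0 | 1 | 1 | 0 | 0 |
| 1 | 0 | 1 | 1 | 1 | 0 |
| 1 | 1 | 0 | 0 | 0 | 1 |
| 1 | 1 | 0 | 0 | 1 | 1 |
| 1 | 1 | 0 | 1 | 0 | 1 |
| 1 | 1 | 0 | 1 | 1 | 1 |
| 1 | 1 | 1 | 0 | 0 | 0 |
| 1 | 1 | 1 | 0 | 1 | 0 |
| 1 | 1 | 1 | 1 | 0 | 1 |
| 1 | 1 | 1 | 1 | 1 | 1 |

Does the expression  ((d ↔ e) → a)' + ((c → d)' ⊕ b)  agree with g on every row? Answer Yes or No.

Check the formula against g row by row:
  a=0, b=0, c=0, d=0, e=0: formula gives 1, g = 1 ✓
  a=0, b=0, c=0, d=0, e=1: formula gives 0, g = 0 ✓
  a=0, b=0, c=0, d=1, e=0: formula gives 0, g = 0 ✓
  a=0, b=0, c=0, d=1, e=1: formula gives 1, g = 1 ✓
  …and likewise for the remaining 28 rows.
All 32 rows match — the expression computes g exactly.

Yes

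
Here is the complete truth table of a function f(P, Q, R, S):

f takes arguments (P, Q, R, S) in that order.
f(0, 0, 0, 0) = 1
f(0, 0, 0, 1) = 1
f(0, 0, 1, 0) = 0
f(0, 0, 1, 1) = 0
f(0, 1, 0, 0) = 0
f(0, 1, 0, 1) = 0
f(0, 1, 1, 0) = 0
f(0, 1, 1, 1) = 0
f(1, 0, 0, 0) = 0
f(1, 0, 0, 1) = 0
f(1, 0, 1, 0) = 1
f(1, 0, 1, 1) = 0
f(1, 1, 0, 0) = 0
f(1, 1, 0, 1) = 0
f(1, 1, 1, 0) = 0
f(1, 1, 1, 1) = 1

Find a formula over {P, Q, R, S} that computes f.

The 1-rows are (0,0,0,0), (0,0,0,1), (1,0,1,0), (1,1,1,1). Each contributes one minterm — ¬P·¬Q·¬R·¬S; ¬P·¬Q·¬R·S; P·¬Q·R·¬S; P·Q·R·S — and their disjunction is a sum-of-products form of f.

f(P, Q, R, S) = (((((~P & ~Q) & ~R) & ~S) | (((~P & ~Q) & ~R) & S)) | (((P & ~Q) & R) & ~S)) | (((P & Q) & R) & S)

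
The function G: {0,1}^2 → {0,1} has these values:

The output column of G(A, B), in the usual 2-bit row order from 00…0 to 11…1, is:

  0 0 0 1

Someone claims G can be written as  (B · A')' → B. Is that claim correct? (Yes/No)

Check the formula against G row by row:
  A=0, B=0: formula gives 0, G = 0 ✓
  A=0, B=1: formula gives 1, but G = 0 ✗
A single disagreement suffices: at (0,1) they differ, so the formula does not compute G.

No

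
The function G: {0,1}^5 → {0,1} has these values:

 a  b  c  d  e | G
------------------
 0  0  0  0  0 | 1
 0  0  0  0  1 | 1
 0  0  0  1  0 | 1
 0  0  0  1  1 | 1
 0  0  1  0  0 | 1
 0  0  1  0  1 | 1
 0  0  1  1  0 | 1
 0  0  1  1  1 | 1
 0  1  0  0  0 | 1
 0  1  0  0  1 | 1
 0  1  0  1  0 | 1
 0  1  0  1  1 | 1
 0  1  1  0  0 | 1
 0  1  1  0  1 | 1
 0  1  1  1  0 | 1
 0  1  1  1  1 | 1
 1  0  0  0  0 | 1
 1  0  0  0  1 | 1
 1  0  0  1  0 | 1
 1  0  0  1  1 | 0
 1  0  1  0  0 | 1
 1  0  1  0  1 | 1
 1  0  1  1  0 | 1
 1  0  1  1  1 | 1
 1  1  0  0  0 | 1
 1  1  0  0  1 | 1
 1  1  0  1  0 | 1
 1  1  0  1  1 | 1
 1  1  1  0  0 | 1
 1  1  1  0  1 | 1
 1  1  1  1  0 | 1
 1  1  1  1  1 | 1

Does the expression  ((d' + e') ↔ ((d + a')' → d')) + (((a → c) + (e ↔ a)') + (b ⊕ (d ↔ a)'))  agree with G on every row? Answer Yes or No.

Yes

Evaluate ((d' + e') ↔ ((d + a')' → d')) + (((a → c) + (e ↔ a)') + (b ⊕ (d ↔ a)')) on each row and compare to G:
  a=0, b=0, c=0, d=0, e=0: formula gives 1, G = 1 ✓
  a=0, b=0, c=0, d=0, e=1: formula gives 1, G = 1 ✓
  a=0, b=0, c=0, d=1, e=0: formula gives 1, G = 1 ✓
  a=0, b=0, c=0, d=1, e=1: formula gives 1, G = 1 ✓
  … (the remaining 28 rows also agree.)
No disagreement on any input; they are logically equivalent.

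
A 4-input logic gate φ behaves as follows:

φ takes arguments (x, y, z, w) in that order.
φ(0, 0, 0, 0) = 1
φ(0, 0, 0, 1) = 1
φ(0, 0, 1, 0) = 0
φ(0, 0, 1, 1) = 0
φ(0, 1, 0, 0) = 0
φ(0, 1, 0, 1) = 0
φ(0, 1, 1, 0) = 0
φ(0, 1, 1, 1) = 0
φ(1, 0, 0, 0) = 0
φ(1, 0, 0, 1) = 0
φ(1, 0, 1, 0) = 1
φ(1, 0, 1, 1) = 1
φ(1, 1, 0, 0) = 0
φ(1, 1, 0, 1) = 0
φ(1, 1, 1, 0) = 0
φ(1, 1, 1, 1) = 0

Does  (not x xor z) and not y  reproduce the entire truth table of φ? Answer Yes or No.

Check the formula against φ row by row:
  x=0, y=0, z=0, w=0: formula gives 1, φ = 1 ✓
  x=0, y=0, z=0, w=1: formula gives 1, φ = 1 ✓
  x=0, y=0, z=1, w=0: formula gives 0, φ = 0 ✓
  x=0, y=0, z=1, w=1: formula gives 0, φ = 0 ✓
  … (the remaining 12 rows also agree.)
Every row agrees, so the formula is equivalent.

Yes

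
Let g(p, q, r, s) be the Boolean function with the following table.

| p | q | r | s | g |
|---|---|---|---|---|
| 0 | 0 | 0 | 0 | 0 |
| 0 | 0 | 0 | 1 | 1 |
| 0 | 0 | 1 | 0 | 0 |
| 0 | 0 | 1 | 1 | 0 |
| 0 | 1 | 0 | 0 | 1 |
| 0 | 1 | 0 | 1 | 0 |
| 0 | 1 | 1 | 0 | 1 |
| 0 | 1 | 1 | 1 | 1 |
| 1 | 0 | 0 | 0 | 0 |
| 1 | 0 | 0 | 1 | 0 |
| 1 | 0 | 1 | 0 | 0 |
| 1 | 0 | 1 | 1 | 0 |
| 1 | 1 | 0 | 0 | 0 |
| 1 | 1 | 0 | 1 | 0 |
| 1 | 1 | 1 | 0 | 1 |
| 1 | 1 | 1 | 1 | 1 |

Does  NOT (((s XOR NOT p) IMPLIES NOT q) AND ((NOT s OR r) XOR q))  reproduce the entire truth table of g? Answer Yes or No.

Check the formula against g row by row:
  p=0, q=0, r=0, s=0: formula gives 0, g = 0 ✓
  p=0, q=0, r=0, s=1: formula gives 1, g = 1 ✓
  p=0, q=0, r=1, s=0: formula gives 0, g = 0 ✓
  p=0, q=0, r=1, s=1: formula gives 0, g = 0 ✓
  …
  p=1, q=0, r=0, s=1: formula gives 1, but g = 0 ✗
Since they disagree at (1,0,0,1), the expression is not a correct formula for g.

No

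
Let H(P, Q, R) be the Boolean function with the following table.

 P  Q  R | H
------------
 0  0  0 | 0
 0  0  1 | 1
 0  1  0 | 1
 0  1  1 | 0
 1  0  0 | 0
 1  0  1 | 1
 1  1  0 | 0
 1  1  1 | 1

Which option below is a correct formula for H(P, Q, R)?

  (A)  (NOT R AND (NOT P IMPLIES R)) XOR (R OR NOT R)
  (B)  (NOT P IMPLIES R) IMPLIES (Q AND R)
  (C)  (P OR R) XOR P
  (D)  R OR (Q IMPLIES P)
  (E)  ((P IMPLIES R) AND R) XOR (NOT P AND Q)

(A) disagrees with H on (0,0,0) (formula → 1, table → 0); rule it out.
(B) disagrees with H on (0,0,0) (formula → 1, table → 0); rule it out.
(C) disagrees with H on (0,1,0) (formula → 0, table → 1); rule it out.
(D) disagrees with H on (0,0,0) (formula → 1, table → 0); rule it out.
(E) is the remaining candidate, and it agrees with H on all 8 inputs.

E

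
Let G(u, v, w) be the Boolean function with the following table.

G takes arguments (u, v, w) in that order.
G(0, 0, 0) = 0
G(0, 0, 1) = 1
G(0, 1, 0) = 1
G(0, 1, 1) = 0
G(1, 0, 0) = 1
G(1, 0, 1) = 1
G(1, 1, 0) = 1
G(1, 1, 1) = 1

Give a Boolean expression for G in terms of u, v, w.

The 0-rows are (0,0,0), (0,1,1). Take each as a conjunction (¬u·¬v·¬w, ¬u·v·w), form their disjunction, and complement — that gives a formula that is 1 everywhere G is.

G(u, v, w) = (((u' · v') · w') + ((u' · v) · w))'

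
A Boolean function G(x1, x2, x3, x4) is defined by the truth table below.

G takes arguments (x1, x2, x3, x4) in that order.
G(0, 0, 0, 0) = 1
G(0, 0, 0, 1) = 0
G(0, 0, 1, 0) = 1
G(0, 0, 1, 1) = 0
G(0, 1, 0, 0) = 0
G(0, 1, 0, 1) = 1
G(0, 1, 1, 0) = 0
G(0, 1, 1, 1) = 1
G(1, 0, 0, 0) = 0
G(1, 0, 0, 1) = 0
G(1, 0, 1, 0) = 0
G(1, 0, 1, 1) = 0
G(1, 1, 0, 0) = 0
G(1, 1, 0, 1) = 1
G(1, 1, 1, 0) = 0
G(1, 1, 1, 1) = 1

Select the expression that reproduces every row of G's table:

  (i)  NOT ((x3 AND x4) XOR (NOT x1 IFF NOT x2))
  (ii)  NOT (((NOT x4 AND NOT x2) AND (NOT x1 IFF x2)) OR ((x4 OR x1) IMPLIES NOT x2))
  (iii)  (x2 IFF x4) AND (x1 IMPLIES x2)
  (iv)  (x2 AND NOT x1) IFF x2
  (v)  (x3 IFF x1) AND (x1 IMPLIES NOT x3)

iii

(i) fails at (0,0,0,0): the formula yields 0, G is 1.
(ii) fails at (0,0,0,0): the formula yields 0, G is 1.
(iv) fails at (0,0,0,1): the formula yields 1, G is 0.
(v) fails at (0,0,0,1): the formula yields 1, G is 0.
Only (iii) survives; checking it on all 16 rows confirms it matches G.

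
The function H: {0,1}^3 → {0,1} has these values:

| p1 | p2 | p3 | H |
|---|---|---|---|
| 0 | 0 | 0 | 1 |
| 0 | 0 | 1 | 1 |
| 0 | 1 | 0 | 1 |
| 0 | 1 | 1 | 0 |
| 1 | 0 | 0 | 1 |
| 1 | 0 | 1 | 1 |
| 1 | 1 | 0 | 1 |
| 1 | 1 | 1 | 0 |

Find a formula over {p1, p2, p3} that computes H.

H(p1, p2, p3) = NOT (((NOT p1 AND p2) AND p3) OR ((p1 AND p2) AND p3))

The 0-rows are (0,1,1), (1,1,1). Take each as a conjunction (¬p1·p2·p3, p1·p2·p3), form their disjunction, and complement — that gives a formula that is 1 everywhere H is.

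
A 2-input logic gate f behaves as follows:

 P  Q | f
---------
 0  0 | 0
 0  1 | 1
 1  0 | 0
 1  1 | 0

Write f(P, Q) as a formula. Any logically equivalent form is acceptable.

1 only at (0,1): NOT P AND Q.

f(P, Q) = not P and Q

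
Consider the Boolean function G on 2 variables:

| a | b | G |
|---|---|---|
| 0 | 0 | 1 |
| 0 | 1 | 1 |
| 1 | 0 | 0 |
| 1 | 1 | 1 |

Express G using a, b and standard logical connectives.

G(a, b) = ~(a & ~b)

G is 0 on exactly one input, (1,0), whose minterm is a·¬b. So G is the negation of that single conjunction.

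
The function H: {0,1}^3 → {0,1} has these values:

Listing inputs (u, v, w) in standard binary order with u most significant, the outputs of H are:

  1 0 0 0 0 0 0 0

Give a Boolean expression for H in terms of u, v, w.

H(u, v, w) = ((u + v) + w)'

The output is 1 only when every input is 0 — NOR of all inputs.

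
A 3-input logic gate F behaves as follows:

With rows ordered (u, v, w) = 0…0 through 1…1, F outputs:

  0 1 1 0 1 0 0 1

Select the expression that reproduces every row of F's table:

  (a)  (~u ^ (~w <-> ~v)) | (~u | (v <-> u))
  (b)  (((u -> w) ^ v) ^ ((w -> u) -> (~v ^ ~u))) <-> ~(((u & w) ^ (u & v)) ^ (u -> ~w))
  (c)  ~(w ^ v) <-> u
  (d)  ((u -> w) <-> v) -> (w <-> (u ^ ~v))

(a) fails at (0,0,0): the formula yields 1, F is 0.
(b) fails at (0,1,0): the formula yields 0, F is 1.
(d) fails at (0,0,0): the formula yields 1, F is 0.
That leaves (c). Evaluating it on every row reproduces the table of F exactly.

c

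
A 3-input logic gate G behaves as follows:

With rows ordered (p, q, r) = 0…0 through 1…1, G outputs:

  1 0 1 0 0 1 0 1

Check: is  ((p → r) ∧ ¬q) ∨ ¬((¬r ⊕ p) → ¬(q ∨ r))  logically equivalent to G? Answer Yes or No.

Test each input against both G and the formula:
  p=0, q=0, r=0: formula gives 1, G = 1 ✓
  p=0, q=0, r=1: formula gives 1, but G = 0 ✗
A single disagreement suffices: at (0,0,1) they differ, so the formula does not compute G.

No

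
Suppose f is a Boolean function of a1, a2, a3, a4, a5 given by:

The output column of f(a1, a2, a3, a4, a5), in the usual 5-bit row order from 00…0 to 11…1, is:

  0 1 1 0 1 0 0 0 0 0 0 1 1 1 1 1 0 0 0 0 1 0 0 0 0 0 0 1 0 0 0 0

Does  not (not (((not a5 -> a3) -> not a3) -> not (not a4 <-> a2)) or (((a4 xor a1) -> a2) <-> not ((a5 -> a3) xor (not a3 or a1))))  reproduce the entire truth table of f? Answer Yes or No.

No

Test each input against both f and the formula:
  a1=0, a2=0, a3=0, a4=0, a5=0: formula gives 0, f = 0 ✓
  a1=0, a2=0, a3=0, a4=0, a5=1: formula gives 1, f = 1 ✓
  a1=0, a2=0, a3=0, a4=1, a5=0: formula gives 0, but f = 1 ✗
Row (0,0,0,1,0) is a counterexample, so the formula is not equivalent to f.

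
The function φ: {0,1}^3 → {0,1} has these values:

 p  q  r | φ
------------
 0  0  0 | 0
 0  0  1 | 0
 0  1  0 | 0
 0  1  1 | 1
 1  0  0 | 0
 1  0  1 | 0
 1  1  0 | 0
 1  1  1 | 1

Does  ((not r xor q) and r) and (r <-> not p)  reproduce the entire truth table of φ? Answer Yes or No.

No

Evaluate ((not r xor q) and r) and (r <-> not p) on each row and compare to φ:
  p=0, q=0, r=0: formula gives 0, φ = 0 ✓
  p=0, q=0, r=1: formula gives 0, φ = 0 ✓
  p=0, q=1, r=0: formula gives 0, φ = 0 ✓
  p=0, q=1, r=1: formula gives 1, φ = 1 ✓
  p=1, q=0, r=0: formula gives 0, φ = 0 ✓
  …
  p=1, q=1, r=1: formula gives 0, but φ = 1 ✗
Row (1,1,1) is a counterexample, so the formula is not equivalent to φ.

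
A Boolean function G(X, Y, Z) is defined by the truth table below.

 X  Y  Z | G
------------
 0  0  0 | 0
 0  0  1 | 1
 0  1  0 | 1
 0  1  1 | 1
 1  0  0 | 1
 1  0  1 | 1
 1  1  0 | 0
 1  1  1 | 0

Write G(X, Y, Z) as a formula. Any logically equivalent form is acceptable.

G is 0 on only 3 rows — (0,0,0), (1,1,0), (1,1,1). Writing each as a minterm (¬X·¬Y·¬Z, X·Y·¬Z, X·Y·Z) and OR-ing them characterizes exactly where G=0, so G is the negation of that disjunction.

G(X, Y, Z) = NOT ((((NOT X AND NOT Y) AND NOT Z) OR ((X AND Y) AND NOT Z)) OR ((X AND Y) AND Z))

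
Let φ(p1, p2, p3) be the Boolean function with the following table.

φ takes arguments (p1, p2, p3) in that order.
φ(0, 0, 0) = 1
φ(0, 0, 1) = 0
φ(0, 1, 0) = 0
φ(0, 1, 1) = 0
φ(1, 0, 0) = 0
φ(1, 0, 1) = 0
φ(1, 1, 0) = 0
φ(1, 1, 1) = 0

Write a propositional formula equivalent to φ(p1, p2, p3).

The output is 1 only when every input is 0 — NOR of all inputs.

φ(p1, p2, p3) = ¬((p1 ∨ p2) ∨ p3)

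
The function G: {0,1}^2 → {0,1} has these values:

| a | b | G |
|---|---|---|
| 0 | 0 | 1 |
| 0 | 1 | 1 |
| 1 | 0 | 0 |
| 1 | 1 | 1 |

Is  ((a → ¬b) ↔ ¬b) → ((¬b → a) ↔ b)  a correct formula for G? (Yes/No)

Check the formula against G row by row:
  a=0, b=0: formula gives 1, G = 1 ✓
  a=0, b=1: formula gives 1, G = 1 ✓
  a=1, b=0: formula gives 0, G = 0 ✓
  a=1, b=1: formula gives 1, G = 1 ✓
All 4 rows match — the expression computes G exactly.

Yes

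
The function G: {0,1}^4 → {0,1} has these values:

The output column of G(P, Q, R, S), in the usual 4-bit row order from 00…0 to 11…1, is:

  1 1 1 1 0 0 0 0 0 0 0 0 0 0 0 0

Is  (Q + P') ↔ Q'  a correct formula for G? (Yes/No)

Yes

Test each input against both G and the formula:
  P=0, Q=0, R=0, S=0: formula gives 1, G = 1 ✓
  P=0, Q=0, R=0, S=1: formula gives 1, G = 1 ✓
  P=0, Q=0, R=1, S=0: formula gives 1, G = 1 ✓
  P=0, Q=0, R=1, S=1: formula gives 1, G = 1 ✓
  … (the remaining 12 rows also agree.)
Every row agrees, so the formula is equivalent.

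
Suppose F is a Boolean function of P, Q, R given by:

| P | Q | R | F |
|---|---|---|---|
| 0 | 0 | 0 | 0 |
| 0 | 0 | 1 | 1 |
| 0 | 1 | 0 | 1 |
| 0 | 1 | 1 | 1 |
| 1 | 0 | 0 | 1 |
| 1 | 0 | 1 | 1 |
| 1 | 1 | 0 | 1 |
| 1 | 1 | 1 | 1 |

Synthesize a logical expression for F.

The output is 1 whenever at least one input is 1 — the OR of all inputs.

F(P, Q, R) = (P OR Q) OR R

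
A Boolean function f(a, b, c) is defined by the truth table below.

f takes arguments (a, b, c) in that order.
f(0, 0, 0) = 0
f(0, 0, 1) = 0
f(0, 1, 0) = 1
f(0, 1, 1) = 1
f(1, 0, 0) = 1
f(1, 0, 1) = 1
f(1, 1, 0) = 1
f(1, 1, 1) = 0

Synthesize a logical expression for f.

The 0-rows are (0,0,0), (0,0,1), (1,1,1). Take each as a conjunction (¬a·¬b·¬c, ¬a·¬b·c, a·b·c), form their disjunction, and complement — that gives a formula that is 1 everywhere f is.

f(a, b, c) = NOT ((((NOT a AND NOT b) AND NOT c) OR ((NOT a AND NOT b) AND c)) OR ((a AND b) AND c))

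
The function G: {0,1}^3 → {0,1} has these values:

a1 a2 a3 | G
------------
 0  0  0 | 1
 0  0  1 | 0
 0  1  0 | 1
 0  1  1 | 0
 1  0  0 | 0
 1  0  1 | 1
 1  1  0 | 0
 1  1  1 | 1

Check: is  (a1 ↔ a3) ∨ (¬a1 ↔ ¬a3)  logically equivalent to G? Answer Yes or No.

Yes

Evaluate (a1 ↔ a3) ∨ (¬a1 ↔ ¬a3) on each row and compare to G:
  a1=0, a2=0, a3=0: formula gives 1, G = 1 ✓
  a1=0, a2=0, a3=1: formula gives 0, G = 0 ✓
  a1=0, a2=1, a3=0: formula gives 1, G = 1 ✓
  a1=0, a2=1, a3=1: formula gives 0, G = 0 ✓
  a1=1, a2=0, a3=0: formula gives 0, G = 0 ✓
  … (the remaining 3 rows also agree.)
All 8 rows match — the expression computes G exactly.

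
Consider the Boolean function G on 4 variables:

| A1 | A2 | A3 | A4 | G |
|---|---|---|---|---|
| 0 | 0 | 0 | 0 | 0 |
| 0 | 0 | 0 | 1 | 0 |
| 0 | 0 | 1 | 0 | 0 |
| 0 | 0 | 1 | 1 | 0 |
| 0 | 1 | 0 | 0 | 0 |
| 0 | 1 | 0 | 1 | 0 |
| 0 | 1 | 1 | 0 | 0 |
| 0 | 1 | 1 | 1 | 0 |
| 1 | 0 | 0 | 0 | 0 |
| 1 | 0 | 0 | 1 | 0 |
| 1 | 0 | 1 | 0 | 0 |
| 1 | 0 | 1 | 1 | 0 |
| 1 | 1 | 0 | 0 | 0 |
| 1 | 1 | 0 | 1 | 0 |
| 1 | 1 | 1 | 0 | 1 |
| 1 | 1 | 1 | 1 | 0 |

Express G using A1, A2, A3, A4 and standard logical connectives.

G(A1, A2, A3, A4) = ((A1 and A2) and A3) and not A4

Only row (1,1,1,0) gives 1. That row's minterm A1·A2·A3·¬A4 is G directly.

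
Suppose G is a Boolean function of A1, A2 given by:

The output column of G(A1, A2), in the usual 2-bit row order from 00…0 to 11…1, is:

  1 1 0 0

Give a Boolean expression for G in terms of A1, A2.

The output is the negation of A1.

G(A1, A2) = A1'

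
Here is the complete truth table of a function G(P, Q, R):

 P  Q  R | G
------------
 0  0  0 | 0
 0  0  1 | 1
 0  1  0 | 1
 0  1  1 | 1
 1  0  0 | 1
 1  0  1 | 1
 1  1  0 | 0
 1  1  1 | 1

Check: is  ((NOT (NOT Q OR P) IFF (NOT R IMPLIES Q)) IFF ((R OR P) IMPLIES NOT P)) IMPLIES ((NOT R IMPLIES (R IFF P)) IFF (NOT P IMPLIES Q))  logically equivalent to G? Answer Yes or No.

Yes

Check the formula against G row by row:
  P=0, Q=0, R=0: formula gives 0, G = 0 ✓
  P=0, Q=0, R=1: formula gives 1, G = 1 ✓
  P=0, Q=1, R=0: formula gives 1, G = 1 ✓
  P=0, Q=1, R=1: formula gives 1, G = 1 ✓
  P=1, Q=0, R=0: formula gives 1, G = 1 ✓
  … (the remaining 3 rows also agree.)
Every row agrees, so the formula is equivalent.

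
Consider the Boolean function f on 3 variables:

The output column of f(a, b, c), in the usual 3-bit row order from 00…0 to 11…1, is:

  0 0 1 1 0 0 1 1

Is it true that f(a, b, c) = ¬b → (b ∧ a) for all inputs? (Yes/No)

Yes

Check the formula against f row by row:
  a=0, b=0, c=0: formula gives 0, f = 0 ✓
  a=0, b=0, c=1: formula gives 0, f = 0 ✓
  a=0, b=1, c=0: formula gives 1, f = 1 ✓
  a=0, b=1, c=1: formula gives 1, f = 1 ✓
  a=1, b=0, c=0: formula gives 0, f = 0 ✓
  … (the remaining 3 rows also agree.)
Every row agrees, so the formula is equivalent.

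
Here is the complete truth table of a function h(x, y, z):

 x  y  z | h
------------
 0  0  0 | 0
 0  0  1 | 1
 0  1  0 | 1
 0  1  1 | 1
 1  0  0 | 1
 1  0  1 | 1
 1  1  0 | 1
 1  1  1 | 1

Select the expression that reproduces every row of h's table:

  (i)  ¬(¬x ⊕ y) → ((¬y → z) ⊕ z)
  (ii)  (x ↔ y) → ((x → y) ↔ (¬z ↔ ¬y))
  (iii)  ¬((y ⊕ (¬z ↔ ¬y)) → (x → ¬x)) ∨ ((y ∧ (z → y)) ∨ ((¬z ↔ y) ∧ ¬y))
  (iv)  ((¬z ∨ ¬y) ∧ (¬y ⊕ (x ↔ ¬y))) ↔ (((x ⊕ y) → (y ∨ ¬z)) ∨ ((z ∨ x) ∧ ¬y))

(i): at (0,0,0) it gives 1, but h = 0 — eliminated.
(ii): at (0,0,0) it gives 1, but h = 0 — eliminated.
(iv): at (0,0,0) it gives 1, but h = 0 — eliminated.
(iii) is the remaining candidate, and it agrees with h on all 8 inputs.

iii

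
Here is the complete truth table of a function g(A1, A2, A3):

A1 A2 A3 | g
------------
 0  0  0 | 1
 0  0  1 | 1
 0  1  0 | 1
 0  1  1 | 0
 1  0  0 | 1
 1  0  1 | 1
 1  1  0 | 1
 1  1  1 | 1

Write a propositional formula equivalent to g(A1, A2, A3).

g(A1, A2, A3) = ~((~A1 & A2) & A3)

Only row (0,1,1) gives 0. So g is 1 everywhere except there — the complement of the minterm ¬A1·A2·A3.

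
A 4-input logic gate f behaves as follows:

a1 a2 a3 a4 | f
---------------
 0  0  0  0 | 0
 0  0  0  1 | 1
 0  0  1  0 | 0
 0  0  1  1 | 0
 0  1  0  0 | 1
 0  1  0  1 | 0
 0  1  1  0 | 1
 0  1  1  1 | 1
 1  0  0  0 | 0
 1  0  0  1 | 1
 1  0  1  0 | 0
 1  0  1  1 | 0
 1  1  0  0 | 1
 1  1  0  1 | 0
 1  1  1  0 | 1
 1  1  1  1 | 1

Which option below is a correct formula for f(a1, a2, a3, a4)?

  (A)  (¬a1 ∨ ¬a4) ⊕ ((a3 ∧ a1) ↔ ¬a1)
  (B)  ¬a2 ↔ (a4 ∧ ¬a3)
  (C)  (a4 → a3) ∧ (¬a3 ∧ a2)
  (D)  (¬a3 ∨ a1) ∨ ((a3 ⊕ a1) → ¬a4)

(A) disagrees with f on (0,0,0,0) (formula → 1, table → 0); rule it out.
(C) disagrees with f on (0,0,0,1) (formula → 0, table → 1); rule it out.
(D) disagrees with f on (0,0,0,0) (formula → 1, table → 0); rule it out.
(B) is the remaining candidate, and it agrees with f on all 16 inputs.

B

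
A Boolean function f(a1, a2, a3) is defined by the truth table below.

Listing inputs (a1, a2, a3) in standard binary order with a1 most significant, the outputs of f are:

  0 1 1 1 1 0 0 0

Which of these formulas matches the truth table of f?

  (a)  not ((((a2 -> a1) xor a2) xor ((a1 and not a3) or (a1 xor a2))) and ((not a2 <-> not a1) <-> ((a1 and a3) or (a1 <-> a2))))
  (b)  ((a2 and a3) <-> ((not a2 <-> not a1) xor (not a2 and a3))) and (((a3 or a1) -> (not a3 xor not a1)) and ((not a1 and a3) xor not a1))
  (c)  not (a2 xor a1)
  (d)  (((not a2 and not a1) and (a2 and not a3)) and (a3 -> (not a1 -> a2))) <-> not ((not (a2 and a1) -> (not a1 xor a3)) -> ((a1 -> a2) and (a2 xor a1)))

d

(a): at (0,0,1) it gives 0, but f = 1 — eliminated.
(b): at (0,0,1) it gives 0, but f = 1 — eliminated.
(c): at (0,0,0) it gives 1, but f = 0 — eliminated.
That leaves (d). Evaluating it on every row reproduces the table of f exactly.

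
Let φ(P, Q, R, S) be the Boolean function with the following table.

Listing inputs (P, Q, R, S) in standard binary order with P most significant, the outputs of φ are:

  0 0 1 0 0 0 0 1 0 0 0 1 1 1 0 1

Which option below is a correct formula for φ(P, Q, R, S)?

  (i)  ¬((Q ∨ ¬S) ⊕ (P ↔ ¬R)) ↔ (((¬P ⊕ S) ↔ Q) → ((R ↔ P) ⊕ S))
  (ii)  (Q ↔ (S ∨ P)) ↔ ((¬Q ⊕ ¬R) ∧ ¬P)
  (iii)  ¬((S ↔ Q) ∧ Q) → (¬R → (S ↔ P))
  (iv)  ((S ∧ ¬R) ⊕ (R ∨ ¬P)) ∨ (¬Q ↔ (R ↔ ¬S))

i

(ii) disagrees with φ on (0,0,0,1) (formula → 1, table → 0); rule it out.
(iii) disagrees with φ on (0,0,0,0) (formula → 1, table → 0); rule it out.
(iv) disagrees with φ on (0,0,0,0) (formula → 1, table → 0); rule it out.
That leaves (i). Evaluating it on every row reproduces the table of φ exactly.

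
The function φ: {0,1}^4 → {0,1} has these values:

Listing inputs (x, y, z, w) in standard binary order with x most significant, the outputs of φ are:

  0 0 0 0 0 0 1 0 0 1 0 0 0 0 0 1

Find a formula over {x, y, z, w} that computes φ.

The 1-rows are (0,1,1,0), (1,0,0,1), (1,1,1,1). Each contributes one minterm — ¬x·y·z·¬w; x·¬y·¬z·w; x·y·z·w — and their disjunction is a sum-of-products form of φ.

φ(x, y, z, w) = ((((NOT x AND y) AND z) AND NOT w) OR (((x AND NOT y) AND NOT z) AND w)) OR (((x AND y) AND z) AND w)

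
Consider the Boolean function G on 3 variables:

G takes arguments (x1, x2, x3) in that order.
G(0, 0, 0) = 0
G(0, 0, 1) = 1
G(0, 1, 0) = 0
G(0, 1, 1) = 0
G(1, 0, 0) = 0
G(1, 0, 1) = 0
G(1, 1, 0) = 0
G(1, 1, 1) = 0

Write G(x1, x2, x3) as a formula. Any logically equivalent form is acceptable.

G(x1, x2, x3) = (NOT x1 AND NOT x2) AND x3

G is 1 on exactly one input, (0,0,1), whose minterm is ¬x1·¬x2·x3. So G is just that conjunction.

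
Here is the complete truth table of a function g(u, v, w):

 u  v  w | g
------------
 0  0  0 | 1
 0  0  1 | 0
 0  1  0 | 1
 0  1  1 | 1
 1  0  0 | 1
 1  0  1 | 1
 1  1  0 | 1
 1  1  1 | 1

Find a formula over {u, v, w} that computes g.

g(u, v, w) = not ((not u and not v) and w)

g is 0 on exactly one input, (0,0,1), whose minterm is ¬u·¬v·w. So g is the negation of that single conjunction.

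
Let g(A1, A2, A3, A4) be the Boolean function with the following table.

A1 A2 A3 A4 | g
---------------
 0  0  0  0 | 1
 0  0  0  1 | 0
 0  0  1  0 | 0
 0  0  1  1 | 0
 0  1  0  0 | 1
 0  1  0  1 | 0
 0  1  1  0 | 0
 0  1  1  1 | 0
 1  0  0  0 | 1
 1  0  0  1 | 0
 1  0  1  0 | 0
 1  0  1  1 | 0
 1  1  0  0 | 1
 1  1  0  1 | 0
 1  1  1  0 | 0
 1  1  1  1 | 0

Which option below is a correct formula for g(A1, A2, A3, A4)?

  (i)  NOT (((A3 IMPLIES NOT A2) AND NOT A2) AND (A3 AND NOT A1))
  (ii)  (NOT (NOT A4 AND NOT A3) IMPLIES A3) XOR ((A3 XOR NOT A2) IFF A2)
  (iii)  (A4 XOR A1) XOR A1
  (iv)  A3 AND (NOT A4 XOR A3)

ii

(i): at (0,0,0,1) it gives 1, but g = 0 — eliminated.
(iii): at (0,0,0,0) it gives 0, but g = 1 — eliminated.
(iv): at (0,0,0,0) it gives 0, but g = 1 — eliminated.
(ii) is the remaining candidate, and it agrees with g on all 16 inputs.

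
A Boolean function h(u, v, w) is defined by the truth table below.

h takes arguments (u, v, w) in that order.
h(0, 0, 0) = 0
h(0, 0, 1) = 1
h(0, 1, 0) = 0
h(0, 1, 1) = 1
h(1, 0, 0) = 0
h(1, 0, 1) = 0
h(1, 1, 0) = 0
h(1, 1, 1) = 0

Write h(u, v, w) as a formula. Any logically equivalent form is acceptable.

h(u, v, w) = ((¬u ∧ ¬v) ∧ w) ∨ ((¬u ∧ v) ∧ w)

h=1 on 2 inputs: (0,0,1), (0,1,1). Reading each as a conjunction of literals (¬u·¬v·w, ¬u·v·w) and taking the OR gives the canonical DNF.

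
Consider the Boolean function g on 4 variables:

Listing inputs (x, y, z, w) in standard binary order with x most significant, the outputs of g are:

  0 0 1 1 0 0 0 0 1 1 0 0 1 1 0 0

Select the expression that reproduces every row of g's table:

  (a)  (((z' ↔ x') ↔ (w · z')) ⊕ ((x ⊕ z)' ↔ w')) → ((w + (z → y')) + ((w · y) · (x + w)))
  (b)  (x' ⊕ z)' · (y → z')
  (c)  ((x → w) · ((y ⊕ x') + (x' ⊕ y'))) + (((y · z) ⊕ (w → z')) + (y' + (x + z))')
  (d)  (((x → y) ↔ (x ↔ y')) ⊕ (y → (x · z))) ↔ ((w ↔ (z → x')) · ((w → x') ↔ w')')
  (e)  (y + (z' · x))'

(a) disagrees with g on (0,0,0,0) (formula → 1, table → 0); rule it out.
(c) disagrees with g on (0,0,0,0) (formula → 1, table → 0); rule it out.
(d) disagrees with g on (0,0,0,1) (formula → 1, table → 0); rule it out.
(e) disagrees with g on (0,0,0,0) (formula → 1, table → 0); rule it out.
(b) is the remaining candidate, and it agrees with g on all 16 inputs.

b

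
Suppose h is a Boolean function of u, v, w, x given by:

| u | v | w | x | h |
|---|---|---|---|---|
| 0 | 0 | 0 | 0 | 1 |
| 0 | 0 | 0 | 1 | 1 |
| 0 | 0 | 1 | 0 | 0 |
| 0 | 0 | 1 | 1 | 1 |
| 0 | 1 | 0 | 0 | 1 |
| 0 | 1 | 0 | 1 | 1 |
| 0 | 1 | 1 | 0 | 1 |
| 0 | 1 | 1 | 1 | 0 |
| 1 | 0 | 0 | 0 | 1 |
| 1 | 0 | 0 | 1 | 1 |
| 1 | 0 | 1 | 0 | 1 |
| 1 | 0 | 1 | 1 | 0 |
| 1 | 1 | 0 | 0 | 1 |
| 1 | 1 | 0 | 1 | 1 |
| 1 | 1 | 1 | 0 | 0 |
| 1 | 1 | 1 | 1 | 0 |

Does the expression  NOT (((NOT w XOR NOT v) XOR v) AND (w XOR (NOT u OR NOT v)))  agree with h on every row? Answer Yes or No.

No

Check the formula against h row by row:
  u=0, v=0, w=0, x=0: formula gives 1, h = 1 ✓
  u=0, v=0, w=0, x=1: formula gives 1, h = 1 ✓
  u=0, v=0, w=1, x=0: formula gives 1, but h = 0 ✗
A single disagreement suffices: at (0,0,1,0) they differ, so the formula does not compute h.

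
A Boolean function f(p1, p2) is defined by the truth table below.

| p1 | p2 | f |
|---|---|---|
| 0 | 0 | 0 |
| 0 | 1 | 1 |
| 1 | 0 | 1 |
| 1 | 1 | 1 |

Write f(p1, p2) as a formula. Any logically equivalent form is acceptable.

f(p1, p2) = p1 or p2

The output is 1 whenever at least one input is 1 — the OR of all inputs.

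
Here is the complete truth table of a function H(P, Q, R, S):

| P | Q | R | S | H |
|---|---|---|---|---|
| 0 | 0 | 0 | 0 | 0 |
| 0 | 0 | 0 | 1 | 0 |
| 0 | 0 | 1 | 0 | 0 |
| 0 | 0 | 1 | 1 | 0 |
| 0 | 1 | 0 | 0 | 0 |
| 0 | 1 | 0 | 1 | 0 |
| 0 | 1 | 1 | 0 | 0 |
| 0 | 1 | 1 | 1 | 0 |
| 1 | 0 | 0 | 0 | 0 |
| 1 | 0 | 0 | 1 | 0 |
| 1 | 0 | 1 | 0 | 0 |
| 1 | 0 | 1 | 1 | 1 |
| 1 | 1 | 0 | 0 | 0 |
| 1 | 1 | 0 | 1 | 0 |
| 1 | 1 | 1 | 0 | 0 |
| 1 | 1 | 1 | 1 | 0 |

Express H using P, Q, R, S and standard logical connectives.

H(P, Q, R, S) = ((P & ~Q) & R) & S

Only row (1,0,1,1) gives 1. That row's minterm P·¬Q·R·S is H directly.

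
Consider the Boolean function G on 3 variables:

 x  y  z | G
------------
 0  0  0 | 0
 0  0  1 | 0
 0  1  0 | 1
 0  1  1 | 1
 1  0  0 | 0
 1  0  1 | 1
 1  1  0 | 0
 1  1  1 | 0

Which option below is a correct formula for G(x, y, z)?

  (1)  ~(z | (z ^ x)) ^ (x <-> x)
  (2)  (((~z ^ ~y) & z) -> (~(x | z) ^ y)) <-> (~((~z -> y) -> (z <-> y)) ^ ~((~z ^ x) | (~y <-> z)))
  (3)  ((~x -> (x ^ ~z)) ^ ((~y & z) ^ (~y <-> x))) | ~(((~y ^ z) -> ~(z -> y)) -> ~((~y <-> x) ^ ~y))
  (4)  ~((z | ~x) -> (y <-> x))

4

(1) disagrees with G on (0,0,1) (formula → 1, table → 0); rule it out.
(2) disagrees with G on (1,0,0) (formula → 1, table → 0); rule it out.
(3) disagrees with G on (0,0,0) (formula → 1, table → 0); rule it out.
(4) is the remaining candidate, and it agrees with G on all 8 inputs.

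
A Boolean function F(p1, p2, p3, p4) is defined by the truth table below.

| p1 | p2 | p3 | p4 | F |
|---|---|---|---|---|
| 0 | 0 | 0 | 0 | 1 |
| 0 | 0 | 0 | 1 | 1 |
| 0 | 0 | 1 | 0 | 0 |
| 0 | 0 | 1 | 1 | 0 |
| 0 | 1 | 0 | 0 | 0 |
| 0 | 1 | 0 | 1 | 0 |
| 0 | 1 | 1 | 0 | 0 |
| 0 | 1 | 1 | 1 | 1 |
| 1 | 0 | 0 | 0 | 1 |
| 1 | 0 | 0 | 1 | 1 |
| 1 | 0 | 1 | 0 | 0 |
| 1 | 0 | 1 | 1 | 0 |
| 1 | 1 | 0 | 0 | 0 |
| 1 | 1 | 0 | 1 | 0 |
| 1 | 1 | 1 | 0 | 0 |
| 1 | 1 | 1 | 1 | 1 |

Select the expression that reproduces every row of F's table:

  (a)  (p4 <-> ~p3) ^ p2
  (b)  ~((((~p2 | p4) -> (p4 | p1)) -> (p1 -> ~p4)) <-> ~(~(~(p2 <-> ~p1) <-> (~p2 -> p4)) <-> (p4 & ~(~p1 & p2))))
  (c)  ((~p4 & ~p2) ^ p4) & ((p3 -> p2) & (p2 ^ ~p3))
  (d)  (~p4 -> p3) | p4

c

(a) disagrees with F on (0,0,0,0) (formula → 0, table → 1); rule it out.
(b) disagrees with F on (0,0,0,0) (formula → 0, table → 1); rule it out.
(d) disagrees with F on (0,0,0,0) (formula → 0, table → 1); rule it out.
(c) is the remaining candidate, and it agrees with F on all 16 inputs.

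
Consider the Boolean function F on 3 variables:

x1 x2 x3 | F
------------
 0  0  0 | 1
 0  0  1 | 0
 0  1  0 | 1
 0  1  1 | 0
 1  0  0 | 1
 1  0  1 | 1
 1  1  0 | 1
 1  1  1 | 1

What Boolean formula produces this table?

The 0-rows are (0,0,1), (0,1,1). Take each as a conjunction (¬x1·¬x2·x3, ¬x1·x2·x3), form their disjunction, and complement — that gives a formula that is 1 everywhere F is.

F(x1, x2, x3) = ~(((~x1 & ~x2) & x3) | ((~x1 & x2) & x3))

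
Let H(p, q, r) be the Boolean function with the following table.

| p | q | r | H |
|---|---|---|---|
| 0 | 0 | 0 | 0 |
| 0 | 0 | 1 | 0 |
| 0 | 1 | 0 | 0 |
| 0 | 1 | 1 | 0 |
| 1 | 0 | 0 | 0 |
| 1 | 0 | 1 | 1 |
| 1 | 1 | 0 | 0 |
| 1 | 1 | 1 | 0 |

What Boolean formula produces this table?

H(p, q, r) = (p AND NOT q) AND r

Only row (1,0,1) gives 1. That row's minterm p·¬q·r is H directly.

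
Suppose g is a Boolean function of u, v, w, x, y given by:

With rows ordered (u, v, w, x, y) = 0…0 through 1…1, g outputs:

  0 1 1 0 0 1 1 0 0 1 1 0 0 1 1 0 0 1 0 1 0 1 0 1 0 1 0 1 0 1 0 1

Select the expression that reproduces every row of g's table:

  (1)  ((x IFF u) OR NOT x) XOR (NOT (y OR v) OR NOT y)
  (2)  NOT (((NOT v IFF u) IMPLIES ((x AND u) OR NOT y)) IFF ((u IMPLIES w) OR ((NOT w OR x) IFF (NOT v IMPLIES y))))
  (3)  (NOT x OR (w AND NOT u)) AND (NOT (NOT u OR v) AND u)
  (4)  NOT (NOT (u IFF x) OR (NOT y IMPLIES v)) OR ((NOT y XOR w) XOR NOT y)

(2) disagrees with g on (0,0,0,0,1) (formula → 0, table → 1); rule it out.
(3) disagrees with g on (0,0,0,0,1) (formula → 0, table → 1); rule it out.
(4) disagrees with g on (0,0,0,0,0) (formula → 1, table → 0); rule it out.
That leaves (1). Evaluating it on every row reproduces the table of g exactly.

1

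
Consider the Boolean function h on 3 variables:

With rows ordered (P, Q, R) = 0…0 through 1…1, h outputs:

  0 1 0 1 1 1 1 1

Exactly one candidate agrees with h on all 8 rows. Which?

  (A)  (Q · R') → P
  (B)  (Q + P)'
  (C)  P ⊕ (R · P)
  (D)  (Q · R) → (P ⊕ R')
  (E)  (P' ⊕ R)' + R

(A) disagrees with h on (0,0,0) (formula → 1, table → 0); rule it out.
(B) disagrees with h on (0,0,0) (formula → 1, table → 0); rule it out.
(C) disagrees with h on (0,0,1) (formula → 0, table → 1); rule it out.
(D) disagrees with h on (0,0,0) (formula → 1, table → 0); rule it out.
That leaves (E). Evaluating it on every row reproduces the table of h exactly.

E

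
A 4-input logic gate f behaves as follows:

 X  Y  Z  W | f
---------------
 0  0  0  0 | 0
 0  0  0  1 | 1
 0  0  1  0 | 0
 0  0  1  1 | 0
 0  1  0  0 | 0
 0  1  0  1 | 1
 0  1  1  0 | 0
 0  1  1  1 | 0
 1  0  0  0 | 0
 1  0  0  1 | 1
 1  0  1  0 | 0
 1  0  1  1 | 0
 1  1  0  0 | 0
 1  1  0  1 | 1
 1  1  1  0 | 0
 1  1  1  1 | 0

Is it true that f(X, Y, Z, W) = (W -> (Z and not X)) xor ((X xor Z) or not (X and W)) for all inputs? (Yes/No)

Yes

Test each input against both f and the formula:
  X=0, Y=0, Z=0, W=0: formula gives 0, f = 0 ✓
  X=0, Y=0, Z=0, W=1: formula gives 1, f = 1 ✓
  X=0, Y=0, Z=1, W=0: formula gives 0, f = 0 ✓
  X=0, Y=0, Z=1, W=1: formula gives 0, f = 0 ✓
  … (the remaining 12 rows also agree.)
All 16 rows match — the expression computes f exactly.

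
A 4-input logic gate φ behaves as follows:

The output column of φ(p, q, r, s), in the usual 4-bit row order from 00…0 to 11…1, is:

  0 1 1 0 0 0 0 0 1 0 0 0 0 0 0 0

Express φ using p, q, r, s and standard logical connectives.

The 1-rows are (0,0,0,1), (0,0,1,0), (1,0,0,0). Each contributes one minterm — ¬p·¬q·¬r·s; ¬p·¬q·r·¬s; p·¬q·¬r·¬s — and their disjunction is a sum-of-products form of φ.

φ(p, q, r, s) = ((((not p and not q) and not r) and s) or (((not p and not q) and r) and not s)) or (((p and not q) and not r) and not s)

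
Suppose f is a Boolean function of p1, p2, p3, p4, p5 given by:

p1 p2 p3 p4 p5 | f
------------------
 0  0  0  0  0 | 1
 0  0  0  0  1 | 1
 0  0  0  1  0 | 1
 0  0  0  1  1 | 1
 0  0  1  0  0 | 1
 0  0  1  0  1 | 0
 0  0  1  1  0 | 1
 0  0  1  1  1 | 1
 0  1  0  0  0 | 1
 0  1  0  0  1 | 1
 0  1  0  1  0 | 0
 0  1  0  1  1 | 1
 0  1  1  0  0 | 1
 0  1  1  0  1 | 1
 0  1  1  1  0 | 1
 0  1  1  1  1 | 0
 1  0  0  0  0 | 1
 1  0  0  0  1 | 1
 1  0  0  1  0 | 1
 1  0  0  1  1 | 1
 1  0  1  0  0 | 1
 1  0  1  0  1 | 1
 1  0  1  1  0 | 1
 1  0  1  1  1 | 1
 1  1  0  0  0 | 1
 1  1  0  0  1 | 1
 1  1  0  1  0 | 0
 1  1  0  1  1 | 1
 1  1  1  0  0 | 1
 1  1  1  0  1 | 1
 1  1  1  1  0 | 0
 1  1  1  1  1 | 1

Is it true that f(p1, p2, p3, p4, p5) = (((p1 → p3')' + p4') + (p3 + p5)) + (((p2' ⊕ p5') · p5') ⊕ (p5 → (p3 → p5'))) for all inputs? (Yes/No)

Check the formula against f row by row:
  p1=0, p2=0, p3=0, p4=0, p5=0: formula gives 1, f = 1 ✓
  p1=0, p2=0, p3=0, p4=0, p5=1: formula gives 1, f = 1 ✓
  p1=0, p2=0, p3=0, p4=1, p5=0: formula gives 1, f = 1 ✓
  p1=0, p2=0, p3=0, p4=1, p5=1: formula gives 1, f = 1 ✓
  …
  p1=0, p2=0, p3=1, p4=0, p5=1: formula gives 1, but f = 0 ✗
Row (0,0,1,0,1) is a counterexample, so the formula is not equivalent to f.

No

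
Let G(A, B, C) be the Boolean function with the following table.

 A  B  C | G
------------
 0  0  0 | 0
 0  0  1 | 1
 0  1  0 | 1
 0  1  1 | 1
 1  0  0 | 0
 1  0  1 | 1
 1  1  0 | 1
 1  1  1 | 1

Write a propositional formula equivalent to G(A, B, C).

G(A, B, C) = ~(((~A & ~B) & ~C) | ((A & ~B) & ~C))

There are just 2 zero rows: (0,0,0), (1,0,0). Their minterms are ¬A·¬B·¬C, A·¬B·¬C; the OR of those covers precisely the 0-outputs, and negating it yields G.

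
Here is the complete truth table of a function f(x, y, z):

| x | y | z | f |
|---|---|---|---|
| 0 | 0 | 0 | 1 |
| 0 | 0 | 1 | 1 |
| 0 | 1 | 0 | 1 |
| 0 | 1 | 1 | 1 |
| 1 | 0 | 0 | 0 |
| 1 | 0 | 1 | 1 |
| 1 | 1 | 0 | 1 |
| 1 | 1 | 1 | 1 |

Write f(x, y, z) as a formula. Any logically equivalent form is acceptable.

f is 0 on exactly one input, (1,0,0), whose minterm is x·¬y·¬z. So f is the negation of that single conjunction.

f(x, y, z) = NOT ((x AND NOT y) AND NOT z)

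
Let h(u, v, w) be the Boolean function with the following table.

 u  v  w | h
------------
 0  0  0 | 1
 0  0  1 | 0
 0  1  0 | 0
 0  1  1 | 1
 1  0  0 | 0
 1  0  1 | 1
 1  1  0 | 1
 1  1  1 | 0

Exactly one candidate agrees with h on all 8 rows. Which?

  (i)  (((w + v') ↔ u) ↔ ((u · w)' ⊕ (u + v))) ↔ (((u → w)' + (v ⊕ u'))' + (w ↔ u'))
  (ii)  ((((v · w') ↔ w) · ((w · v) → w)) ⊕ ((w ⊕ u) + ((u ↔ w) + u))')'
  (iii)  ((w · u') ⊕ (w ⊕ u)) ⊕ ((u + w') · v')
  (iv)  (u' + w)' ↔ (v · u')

i

(ii) disagrees with h on (0,0,0) (formula → 0, table → 1); rule it out.
(iii) disagrees with h on (0,1,1) (formula → 0, table → 1); rule it out.
(iv) disagrees with h on (0,0,1) (formula → 1, table → 0); rule it out.
Only (i) survives; checking it on all 8 rows confirms it matches h.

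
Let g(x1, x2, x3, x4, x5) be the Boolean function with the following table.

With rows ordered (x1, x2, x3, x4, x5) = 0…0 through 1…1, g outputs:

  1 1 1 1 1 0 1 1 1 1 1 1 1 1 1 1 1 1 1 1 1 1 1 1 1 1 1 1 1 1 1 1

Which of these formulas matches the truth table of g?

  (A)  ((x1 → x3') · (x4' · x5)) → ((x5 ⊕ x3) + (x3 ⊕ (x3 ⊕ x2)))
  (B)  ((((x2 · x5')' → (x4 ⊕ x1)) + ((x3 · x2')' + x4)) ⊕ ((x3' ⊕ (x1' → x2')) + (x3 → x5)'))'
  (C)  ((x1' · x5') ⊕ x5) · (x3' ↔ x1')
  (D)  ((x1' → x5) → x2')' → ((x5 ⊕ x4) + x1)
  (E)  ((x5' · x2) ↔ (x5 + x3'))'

(B) fails at (0,0,0,0,0): the formula yields 0, g is 1.
(C) fails at (0,0,1,0,0): the formula yields 0, g is 1.
(D) fails at (0,0,1,0,1): the formula yields 1, g is 0.
(E) fails at (0,0,1,0,0): the formula yields 0, g is 1.
Only (A) survives; checking it on all 32 rows confirms it matches g.

A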